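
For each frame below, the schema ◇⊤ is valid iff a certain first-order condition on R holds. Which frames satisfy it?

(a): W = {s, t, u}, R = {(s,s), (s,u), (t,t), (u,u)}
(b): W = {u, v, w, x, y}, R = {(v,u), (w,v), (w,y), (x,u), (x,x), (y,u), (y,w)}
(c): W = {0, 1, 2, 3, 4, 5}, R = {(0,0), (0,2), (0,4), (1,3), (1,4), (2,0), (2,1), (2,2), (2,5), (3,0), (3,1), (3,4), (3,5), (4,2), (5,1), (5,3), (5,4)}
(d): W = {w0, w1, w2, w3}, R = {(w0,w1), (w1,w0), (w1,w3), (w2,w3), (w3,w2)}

The schema corresponds to seriality: ∀x ∃y Rxy.
(a): condition met.
(b): fails — world u has no successor.
(c): condition met.
(d): condition met.
Valid on: (a), (c), (d).

(a), (c), (d)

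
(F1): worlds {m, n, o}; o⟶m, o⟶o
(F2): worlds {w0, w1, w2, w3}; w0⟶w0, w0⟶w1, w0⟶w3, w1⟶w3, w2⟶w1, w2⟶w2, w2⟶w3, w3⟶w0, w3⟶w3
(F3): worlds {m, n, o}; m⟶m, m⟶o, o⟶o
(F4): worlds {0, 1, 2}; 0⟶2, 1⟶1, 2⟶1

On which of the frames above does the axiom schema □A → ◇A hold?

(F2), (F4)

The schema corresponds to seriality: ∀x ∃y Rxy.
(F1): fails — world m has no successor.
(F2): satisfies the condition.
(F3): fails — world n has no successor.
(F4): satisfies the condition.
Valid on: (F2), (F4).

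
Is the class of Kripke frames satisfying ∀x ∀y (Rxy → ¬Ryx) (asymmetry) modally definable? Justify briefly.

Modal frame validity is preserved under surjective bounded morphisms.
The 5-cycle (worlds s,t,u,v,w with s→t→u→v→w→s) is asymmetric. Mapping every world to a single reflexive point • is a surjective bounded morphism, and the reflexive point is not asymmetric (R•• but asymmetry requires ¬R••).
Hence asymmetry is not modally definable.

Not definable by any modal formula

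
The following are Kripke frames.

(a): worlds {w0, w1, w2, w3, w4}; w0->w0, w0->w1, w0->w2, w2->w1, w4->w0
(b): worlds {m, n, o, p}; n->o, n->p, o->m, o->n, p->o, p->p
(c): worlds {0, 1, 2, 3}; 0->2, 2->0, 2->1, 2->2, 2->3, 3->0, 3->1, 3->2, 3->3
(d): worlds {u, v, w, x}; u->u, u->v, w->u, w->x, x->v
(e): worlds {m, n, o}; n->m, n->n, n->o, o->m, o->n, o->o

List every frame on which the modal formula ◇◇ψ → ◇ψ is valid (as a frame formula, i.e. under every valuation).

(e)

This is the axiom for a generalized confluence (Geach) condition; its first-order frame correspondent is ∀x ∀y (xR²y → ∃w (y = w ∧ xRw)).
(a): fails — w4R²w1 but no w with w1=w and w4Rw.
(b): fails — nR²m but no w with m=w and nRw.
(c): fails — 0R²0 but no w with 0=w and 0Rw.
(d): fails — wR²v but no t with v=t and wRt.
(e): condition met.
Valid on: (e).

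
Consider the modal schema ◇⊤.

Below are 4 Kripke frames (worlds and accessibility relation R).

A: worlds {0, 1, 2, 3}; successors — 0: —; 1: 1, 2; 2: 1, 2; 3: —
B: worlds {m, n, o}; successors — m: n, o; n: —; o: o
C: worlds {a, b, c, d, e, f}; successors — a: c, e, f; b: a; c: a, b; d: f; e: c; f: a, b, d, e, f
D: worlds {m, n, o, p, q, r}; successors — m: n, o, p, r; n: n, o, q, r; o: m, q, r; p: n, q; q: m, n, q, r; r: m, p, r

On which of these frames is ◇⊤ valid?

C, D

This is the axiom for seriality; its first-order frame correspondent is ∀x ∃y Rxy.
A: fails — world 0 has no successor.
B: fails — world n has no successor.
C: holds.
D: holds.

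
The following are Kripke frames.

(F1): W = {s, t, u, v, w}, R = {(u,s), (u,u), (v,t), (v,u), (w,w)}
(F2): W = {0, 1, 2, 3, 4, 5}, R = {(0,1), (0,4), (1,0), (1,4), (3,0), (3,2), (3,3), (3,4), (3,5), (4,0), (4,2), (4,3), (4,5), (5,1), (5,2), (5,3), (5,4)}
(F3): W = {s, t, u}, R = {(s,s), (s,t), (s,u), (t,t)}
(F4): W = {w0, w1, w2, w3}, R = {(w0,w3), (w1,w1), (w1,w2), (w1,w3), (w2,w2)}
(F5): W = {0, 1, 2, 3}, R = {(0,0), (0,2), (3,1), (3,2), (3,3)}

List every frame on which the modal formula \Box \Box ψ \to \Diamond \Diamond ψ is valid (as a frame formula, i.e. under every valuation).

This is the axiom for a generalized confluence (Geach) condition; its first-order frame correspondent is \forall x \exists w (x R^2 w \wedge x R^2 w).
(F1): fails — at s but no w* with sR²w* and sR²w*.
(F2): fails — at 2 but no w with 2R²w and 2R²w.
(F3): fails — at u but no w with uR²w and uR²w.
(F4): fails — at w0 but no w with w0R²w and w0R²w.
(F5): fails — at 1 but no w with 1R²w and 1R²w.
Valid on no frame.

none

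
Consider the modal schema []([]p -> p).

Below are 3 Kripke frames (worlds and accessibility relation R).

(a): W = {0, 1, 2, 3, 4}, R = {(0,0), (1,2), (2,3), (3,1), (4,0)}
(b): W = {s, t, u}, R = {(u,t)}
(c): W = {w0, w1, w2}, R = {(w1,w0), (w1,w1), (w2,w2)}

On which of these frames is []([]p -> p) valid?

none

Frame correspondent (Sahlqvist): forall x forall y (Rxy -> Ryy) — i.e. shift-reflexivity.
(a): fails — R31 but not R11.
(b): fails — Rut but not Rtt.
(c): fails — Rw1w0 but not Rw0w0.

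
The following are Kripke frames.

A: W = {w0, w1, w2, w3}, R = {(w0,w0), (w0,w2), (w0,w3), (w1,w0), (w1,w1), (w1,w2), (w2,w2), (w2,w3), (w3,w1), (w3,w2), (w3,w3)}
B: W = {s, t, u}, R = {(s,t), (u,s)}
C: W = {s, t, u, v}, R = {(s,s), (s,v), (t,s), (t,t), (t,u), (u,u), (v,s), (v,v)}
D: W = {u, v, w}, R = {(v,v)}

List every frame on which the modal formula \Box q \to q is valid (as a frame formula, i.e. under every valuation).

A, C

Frame correspondent (Sahlqvist): \forall x Rxx — i.e. reflexivity.
A: satisfies the condition.
B: fails — world s does not see itself.
C: satisfies the condition.
D: fails — world u does not see itself.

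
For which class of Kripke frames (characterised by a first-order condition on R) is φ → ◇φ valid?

This is a form of the T axiom.
Its frame correspondent is reflexivity — ∀x Rxx.

Reflexivity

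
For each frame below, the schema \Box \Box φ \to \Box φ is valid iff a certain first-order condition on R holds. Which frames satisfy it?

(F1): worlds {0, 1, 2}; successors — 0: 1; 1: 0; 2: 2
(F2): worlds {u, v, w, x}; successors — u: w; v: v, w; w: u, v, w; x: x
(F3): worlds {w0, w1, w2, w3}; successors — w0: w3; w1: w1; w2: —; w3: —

(F2)

The schema corresponds to density: \forall x \forall y (Rxy \to \exists z (Rxz \wedge Rzy)).
(F1): fails — R01 but no z with R0z and Rz1.
(F2): satisfies the condition.
(F3): fails — Rw0w3 but no z with Rw0z and Rzw3.
Valid on: (F2).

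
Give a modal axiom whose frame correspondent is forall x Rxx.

□p → p

This is reflexivity; the standard corresponding axiom is T: □p → p.
Suppose □p→p is valid. At any x set V(p)={w : Rxw}. Then □p holds at x, so p holds at x, i.e. Rxx.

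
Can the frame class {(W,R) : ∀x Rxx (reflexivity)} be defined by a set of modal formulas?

The condition is reflexivity. A defining modal formula is □p → p.

Yes — defined by □p → p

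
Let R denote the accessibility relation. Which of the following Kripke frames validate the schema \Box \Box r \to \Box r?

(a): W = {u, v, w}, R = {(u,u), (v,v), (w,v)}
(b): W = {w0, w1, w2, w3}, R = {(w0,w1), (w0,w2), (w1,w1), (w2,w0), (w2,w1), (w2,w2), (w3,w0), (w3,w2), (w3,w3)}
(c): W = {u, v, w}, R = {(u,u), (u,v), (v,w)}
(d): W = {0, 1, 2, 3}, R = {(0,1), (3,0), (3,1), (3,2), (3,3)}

(a), (b)

The schema corresponds to density: \forall x \forall y (Rxy \to \exists z (Rxz \wedge Rzy)).
(a): condition met.
(b): condition met.
(c): fails — Rvw but no z with Rvz and Rzw.
(d): fails — R01 but no z with R0z and Rz1.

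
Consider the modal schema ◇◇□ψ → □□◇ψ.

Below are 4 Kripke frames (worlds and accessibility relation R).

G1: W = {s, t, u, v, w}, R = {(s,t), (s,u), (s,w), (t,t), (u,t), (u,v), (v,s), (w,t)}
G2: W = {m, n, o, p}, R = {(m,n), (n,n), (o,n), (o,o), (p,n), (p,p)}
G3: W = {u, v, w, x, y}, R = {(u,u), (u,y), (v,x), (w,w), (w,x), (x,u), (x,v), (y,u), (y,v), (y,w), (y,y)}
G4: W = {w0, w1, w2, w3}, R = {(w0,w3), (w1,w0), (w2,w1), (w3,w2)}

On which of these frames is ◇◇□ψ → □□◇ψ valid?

Frame correspondent (Sahlqvist): ∀x ∀y ∀z ((xR²y ∧ xR²z) → ∃w (yRw ∧ zRw)) — i.e. a generalized confluence (Geach) condition.
G1: fails — sR²t, sR²v but no w* with tRw* and vRw*.
G2: condition met.
G3: fails — uR²u, uR²v but no t with uRt and vRt.
G4: condition met.
Valid on: G2, G4.

G2, G4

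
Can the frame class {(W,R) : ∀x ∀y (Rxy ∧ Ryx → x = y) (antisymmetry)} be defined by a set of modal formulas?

Any modally definable frame class is closed under surjective bounded morphisms.
The 4-cycle (worlds s,t,u,v with s→t→u→v→s) is antisymmetric. Sending even-indexed worlds to s and odd-indexed worlds to t is a surjective bounded morphism onto the two-world frame with s↔t, which is not antisymmetric.
So the class is not modally definable.

No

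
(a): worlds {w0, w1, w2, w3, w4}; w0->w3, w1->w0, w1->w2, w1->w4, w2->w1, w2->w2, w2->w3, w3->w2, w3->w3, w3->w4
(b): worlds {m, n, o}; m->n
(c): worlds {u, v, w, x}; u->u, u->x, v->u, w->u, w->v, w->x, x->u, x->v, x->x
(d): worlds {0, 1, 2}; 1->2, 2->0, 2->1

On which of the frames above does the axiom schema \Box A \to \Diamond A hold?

(c)

This is the axiom for seriality; its first-order frame correspondent is \forall x \exists y Rxy.
(a): fails — world w4 has no successor.
(b): fails — world n has no successor.
(c): satisfies the condition.
(d): fails — world 0 has no successor.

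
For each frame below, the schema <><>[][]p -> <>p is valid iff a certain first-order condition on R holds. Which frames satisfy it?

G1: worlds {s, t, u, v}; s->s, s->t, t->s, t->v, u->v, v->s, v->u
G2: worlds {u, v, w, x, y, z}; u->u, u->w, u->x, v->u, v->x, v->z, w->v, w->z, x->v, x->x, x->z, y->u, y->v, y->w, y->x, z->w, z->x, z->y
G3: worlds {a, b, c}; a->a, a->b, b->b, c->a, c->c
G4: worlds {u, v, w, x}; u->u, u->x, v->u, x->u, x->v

Frame correspondent (Sahlqvist): forall x forall y (x R^2 y -> exists w (y R^2 w & xRw)) — i.e. a generalized confluence (Geach) condition.
G1: fails — uR²u but no w with uR²w and uRw.
G2: ✓.
G3: fails — cR²b but no w with bR²w and cRw.
G4: ✓.

G2, G4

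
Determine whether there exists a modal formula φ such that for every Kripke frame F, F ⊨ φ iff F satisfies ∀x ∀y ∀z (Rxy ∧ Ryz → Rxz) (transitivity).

Yes — defined by □p → □□p

Yes: it is transitivity, defined by the 4 schema □p → □□p.
Suppose □p→□□p is valid. Take Rxy, Ryz and set V(p)={w : Rxw}. Then □p at x, so □□p at x, so □p at y, so p at z, i.e. Rxz.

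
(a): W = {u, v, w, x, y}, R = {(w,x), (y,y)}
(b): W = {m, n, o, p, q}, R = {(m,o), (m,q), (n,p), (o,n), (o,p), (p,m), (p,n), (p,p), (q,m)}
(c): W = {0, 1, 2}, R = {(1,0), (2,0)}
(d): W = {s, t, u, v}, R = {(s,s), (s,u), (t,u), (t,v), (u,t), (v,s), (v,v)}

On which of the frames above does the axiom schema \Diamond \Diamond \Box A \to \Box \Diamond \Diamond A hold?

(a), (c)

Frame correspondent (Sahlqvist): \forall x \forall y \forall z ((x R^2 y \wedge xRz) \to \exists w (yRw \wedge z R^2 w)) — i.e. a generalized confluence (Geach) condition.
(a): holds.
(b): fails — mR²m, mRo but no w with mRw and oR²w.
(c): holds.
(d): fails — sR²u, sRu but no w with uRw and uR²w.
Valid on: (a), (c).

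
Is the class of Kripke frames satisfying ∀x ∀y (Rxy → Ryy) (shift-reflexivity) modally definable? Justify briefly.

Definable; □(□q → q) defines it

The condition is shift-reflexivity. A defining modal formula is □(□q → q).
Suppose □(□q→q) is valid. Take Rxy and set V(q)={w : Ryw}. Then at y, □q holds; since □(□q→q) at x, □q→q at y, so q at y, i.e. Ryy.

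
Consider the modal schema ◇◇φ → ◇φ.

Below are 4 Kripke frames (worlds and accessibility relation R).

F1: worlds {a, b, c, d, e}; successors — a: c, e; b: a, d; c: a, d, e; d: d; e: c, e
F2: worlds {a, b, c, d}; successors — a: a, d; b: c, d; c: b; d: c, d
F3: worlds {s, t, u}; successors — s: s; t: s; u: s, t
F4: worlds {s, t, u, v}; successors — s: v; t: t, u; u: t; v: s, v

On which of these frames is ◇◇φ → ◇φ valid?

This is the axiom for transitivity; its first-order frame correspondent is ∀x ∀y ∀z (Rxy ∧ Ryz → Rxz).
F1: fails — Rec and Rcd but not Red.
F2: fails — Rbc and Rcb but not Rbb.
F3: holds.
F4: fails — Rut and Rtu but not Ruu.
Valid on: F3.

F3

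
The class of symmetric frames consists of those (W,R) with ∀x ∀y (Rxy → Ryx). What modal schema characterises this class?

r → □◇r

This is symmetry; the standard corresponding axiom is B: r → □◇r.
Suppose r→□◇r is valid. Take Rxy and set V(r)={x}. Then r at x, so □◇r at x, so ◇r at y, so some z with Ryz has r; z=x, i.e. Ryx.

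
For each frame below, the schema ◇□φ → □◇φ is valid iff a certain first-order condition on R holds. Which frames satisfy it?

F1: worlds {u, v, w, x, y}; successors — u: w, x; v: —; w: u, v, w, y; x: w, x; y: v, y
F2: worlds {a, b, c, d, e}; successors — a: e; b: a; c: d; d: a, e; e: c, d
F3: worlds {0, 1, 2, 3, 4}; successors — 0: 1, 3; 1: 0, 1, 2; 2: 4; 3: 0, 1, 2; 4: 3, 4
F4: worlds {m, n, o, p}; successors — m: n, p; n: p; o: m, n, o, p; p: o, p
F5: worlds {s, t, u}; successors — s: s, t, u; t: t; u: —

F4

Frame correspondent (Sahlqvist): ∀x ∀y ∀z (Rxy ∧ Rxz → ∃w (Ryw ∧ Rzw)) — i.e. convergence.
F1: fails — Rww and Rwv but w and v have no common successor.
F2: fails — Rde and Rda but e and a have no common successor.
F3: fails — R10 and R12 but 0 and 2 have no common successor.
F4: condition met.
F5: fails — Rsu and Rsu but u and u have no common successor.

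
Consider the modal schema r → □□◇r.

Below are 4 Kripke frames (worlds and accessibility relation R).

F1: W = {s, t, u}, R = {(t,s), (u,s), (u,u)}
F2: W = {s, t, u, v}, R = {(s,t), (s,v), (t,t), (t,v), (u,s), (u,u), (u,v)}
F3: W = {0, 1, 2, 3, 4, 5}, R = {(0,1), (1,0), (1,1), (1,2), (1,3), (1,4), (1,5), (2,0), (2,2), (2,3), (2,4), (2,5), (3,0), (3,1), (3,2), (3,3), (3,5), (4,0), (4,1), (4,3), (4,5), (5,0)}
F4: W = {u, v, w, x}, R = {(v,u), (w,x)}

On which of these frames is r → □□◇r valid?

The schema corresponds to a generalized confluence (Geach) condition: ∀x ∀z (xR²z → ∃w (x = w ∧ zRw)).
F1: fails — uR²s but no w with u=w and sRw.
F2: fails — sR²t but no w with s=w and tRw.
F3: fails — 0R²0 but no w with 0=w and 0Rw.
F4: condition met.
Valid on: F4.

F4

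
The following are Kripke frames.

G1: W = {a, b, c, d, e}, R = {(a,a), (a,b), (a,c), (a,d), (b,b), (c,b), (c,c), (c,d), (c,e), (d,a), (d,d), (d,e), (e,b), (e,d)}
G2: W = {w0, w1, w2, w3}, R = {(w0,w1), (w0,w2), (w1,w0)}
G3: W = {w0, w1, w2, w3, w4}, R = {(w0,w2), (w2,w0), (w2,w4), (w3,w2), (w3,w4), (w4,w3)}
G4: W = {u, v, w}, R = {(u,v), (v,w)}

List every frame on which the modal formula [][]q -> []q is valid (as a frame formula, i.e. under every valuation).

G1

Frame correspondent (Sahlqvist): forall x forall y (Rxy -> exists z (Rxz & Rzy)) — i.e. density.
G1: ✓.
G2: fails — Rw0w1 but no z with Rw0z and Rzw1.
G3: fails — Rw2w4 but no z with Rw2z and Rzw4.
G4: fails — Ruv but no z with Ruz and Rzv.
Valid on: G1.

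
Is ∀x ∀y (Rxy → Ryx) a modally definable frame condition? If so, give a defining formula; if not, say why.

Yes, by p → □◇p

Yes: it is symmetry, defined by the B schema p → □◇p.
Suppose p→□◇p is valid. Take Rxy and set V(p)={x}. Then p at x, so □◇p at x, so ◇p at y, so some z with Ryz has p; z=x, i.e. Ryx.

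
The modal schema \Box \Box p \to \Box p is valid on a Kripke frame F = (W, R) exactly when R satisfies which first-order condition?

density: \forall x \forall y (Rxy \to \exists z (Rxz \wedge Rzy))

Suppose □□p→□p is valid. Take Rxy and set V(p)={w : xR²w}. Then □□p at x, so □p at x, so p at y, i.e. ∃z(Rxz∧Rzy).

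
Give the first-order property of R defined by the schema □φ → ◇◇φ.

This is a Sahlqvist (Geach-type) schema ◇^0□^1φ → □^0◇^2φ.
First-order correspondent: ∀x ∃w (xRw ∧ xR²w).

∀x ∃w (xRw ∧ xR²w)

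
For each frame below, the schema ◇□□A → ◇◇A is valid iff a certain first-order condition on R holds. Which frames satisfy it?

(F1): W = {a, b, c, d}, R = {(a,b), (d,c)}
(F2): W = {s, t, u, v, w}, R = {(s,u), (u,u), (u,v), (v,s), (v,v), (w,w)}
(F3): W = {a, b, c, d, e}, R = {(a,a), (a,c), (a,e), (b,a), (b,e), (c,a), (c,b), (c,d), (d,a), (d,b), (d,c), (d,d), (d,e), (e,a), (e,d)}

The schema corresponds to a generalized confluence (Geach) condition: ∀x ∀y (xRy → ∃w (yR²w ∧ xR²w)).
(F1): fails — aRb but no w with bR²w and aR²w.
(F2): condition met.
(F3): condition met.
Valid on: (F2), (F3).

(F2), (F3)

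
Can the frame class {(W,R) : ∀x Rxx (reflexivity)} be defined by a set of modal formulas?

This is a Sahlqvist condition; the T axiom □q → q defines it.
Suppose □q→q is valid. At any x set V(q)={w : Rxw}. Then □q holds at x, so q holds at x, i.e. Rxx.

Yes, by □q → q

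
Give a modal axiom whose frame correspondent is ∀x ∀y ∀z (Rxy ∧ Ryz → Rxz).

A defining formula is □s → □□s (the 4 axiom).
Suppose □s→□□s is valid. Take Rxy, Ryz and set V(s)={w : Rxw}. Then □s at x, so □□s at x, so □s at y, so s at z, i.e. Rxz.

□s → □□s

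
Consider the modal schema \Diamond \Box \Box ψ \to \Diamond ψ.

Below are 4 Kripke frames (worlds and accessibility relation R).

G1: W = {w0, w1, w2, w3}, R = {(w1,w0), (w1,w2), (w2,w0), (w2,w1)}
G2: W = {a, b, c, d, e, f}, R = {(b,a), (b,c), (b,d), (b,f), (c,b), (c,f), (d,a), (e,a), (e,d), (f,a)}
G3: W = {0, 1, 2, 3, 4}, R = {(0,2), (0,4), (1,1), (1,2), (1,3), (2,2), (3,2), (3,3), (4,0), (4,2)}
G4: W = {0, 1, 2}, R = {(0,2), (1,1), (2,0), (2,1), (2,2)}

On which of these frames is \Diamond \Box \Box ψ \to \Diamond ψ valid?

G3, G4

Frame correspondent (Sahlqvist): \forall x \forall y (xRy \to \exists w (y R^2 w \wedge xRw)) — i.e. a generalized confluence (Geach) condition.
G1: fails — w1Rw0 but no w with w0R²w and w1Rw.
G2: fails — bRa but no w with aR²w and bRw.
G3: satisfies the condition.
G4: satisfies the condition.
Valid on: G3, G4.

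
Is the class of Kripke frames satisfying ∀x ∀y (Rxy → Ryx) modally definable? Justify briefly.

Definable; r → □◇r defines it

The condition is symmetry. A defining modal formula is r → □◇r.
Suppose r→□◇r is valid. Take Rxy and set V(r)={x}. Then r at x, so □◇r at x, so ◇r at y, so some z with Ryz has r; z=x, i.e. Ryx.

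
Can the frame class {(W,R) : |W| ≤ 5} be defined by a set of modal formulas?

Modal frame validity is preserved under disjoint unions.
Any modal formula valid on each of 6 disjoint one-world frames is valid on their disjoint union (validity is preserved under disjoint unions). Each one-world frame has |W|=1≤5, but the union has |W|=6.
So no modal formula (or set of formulas) defines exactly the |W|≤5 frames.

No — not modally definable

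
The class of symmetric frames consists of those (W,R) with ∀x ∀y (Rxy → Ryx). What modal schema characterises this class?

The condition is symmetry. The B schema p → □◇p defines it.

p → □◇p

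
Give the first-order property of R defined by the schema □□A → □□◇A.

This is a Sahlqvist (Geach-type) schema ◇^0□^2A → □^2◇^1A.
First-order correspondent: ∀x ∀z (xR²z → ∃w (xR²w ∧ zRw)).

∀x ∀z (xR²z → ∃w (xR²w ∧ zRw))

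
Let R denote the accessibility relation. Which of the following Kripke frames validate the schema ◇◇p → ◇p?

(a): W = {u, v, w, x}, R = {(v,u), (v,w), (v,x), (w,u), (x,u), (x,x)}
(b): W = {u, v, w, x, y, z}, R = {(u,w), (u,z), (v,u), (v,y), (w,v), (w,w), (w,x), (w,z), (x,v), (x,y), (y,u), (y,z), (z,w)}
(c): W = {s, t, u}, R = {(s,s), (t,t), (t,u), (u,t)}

Frame correspondent (Sahlqvist): ∀x ∀y ∀z (Rxy ∧ Ryz → Rxz) — i.e. transitivity.
(a): condition met.
(b): fails — Ruw and Rwx but not Rux.
(c): fails — Rut and Rtu but not Ruu.
Valid on: (a).

(a)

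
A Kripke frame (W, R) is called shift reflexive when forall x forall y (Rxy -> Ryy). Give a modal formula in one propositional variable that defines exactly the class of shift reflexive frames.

This is shift-reflexivity; the standard corresponding axiom is T□: □(□ψ → ψ).
Suppose □(□ψ→ψ) is valid. Take Rxy and set V(ψ)={w : Ryw}. Then at y, □ψ holds; since □(□ψ→ψ) at x, □ψ→ψ at y, so ψ at y, i.e. Ryy.

□(□ψ → ψ)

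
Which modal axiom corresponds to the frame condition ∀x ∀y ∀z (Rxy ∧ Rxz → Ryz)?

This is the Euclidean property; the standard corresponding axiom is 5: ◇ψ → □◇ψ.
Suppose ◇ψ→□◇ψ is valid. Take Rxy, Rxz and set V(ψ)={y}. Then ◇ψ at x, so □◇ψ at x, so ◇ψ at z, so some w with Rzw has ψ; w=y, i.e. Rzy. By symmetry of the argument, Ryz.

◇ψ → □◇ψ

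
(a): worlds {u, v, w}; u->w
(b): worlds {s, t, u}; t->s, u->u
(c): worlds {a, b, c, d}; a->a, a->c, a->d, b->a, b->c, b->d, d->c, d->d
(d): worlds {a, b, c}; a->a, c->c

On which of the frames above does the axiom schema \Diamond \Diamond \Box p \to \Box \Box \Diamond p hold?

Frame correspondent (Sahlqvist): \forall x \forall y \forall z ((x R^2 y \wedge x R^2 z) \to \exists w (yRw \wedge zRw)) — i.e. a generalized confluence (Geach) condition.
(a): condition met.
(b): condition met.
(c): fails — aR²a, aR²c but no w with aRw and cRw.
(d): condition met.
Valid on: (a), (b), (d).

(a), (b), (d)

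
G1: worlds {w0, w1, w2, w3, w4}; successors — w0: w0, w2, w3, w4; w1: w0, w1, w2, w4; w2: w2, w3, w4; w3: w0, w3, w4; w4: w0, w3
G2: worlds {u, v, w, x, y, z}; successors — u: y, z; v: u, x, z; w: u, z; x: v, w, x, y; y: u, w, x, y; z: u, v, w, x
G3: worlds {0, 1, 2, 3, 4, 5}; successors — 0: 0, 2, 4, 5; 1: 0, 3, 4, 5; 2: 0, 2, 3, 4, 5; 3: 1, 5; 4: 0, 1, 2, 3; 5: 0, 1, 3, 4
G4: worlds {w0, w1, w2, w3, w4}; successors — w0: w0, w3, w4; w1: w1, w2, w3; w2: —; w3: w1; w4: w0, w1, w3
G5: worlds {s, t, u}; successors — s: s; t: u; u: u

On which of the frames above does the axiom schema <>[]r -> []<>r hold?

G1, G3, G5

This is the axiom for convergence; its first-order frame correspondent is forall x forall y forall z (Rxy & Rxz -> exists w (Ryw & Rzw)).
G1: condition met.
G2: fails — Rvz and Rvu but z and u have no common successor.
G3: condition met.
G4: fails — Rw0w0 and Rw0w3 but w0 and w3 have no common successor.
G5: condition met.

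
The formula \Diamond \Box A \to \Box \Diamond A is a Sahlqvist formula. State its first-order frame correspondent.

convergence: \forall x \forall y \forall z (Rxy \wedge Rxz \to \exists w (Ryw \wedge Rzw))

This is the .2 axiom.
It corresponds to convergence: \forall x \forall y \forall z (Rxy \wedge Rxz \to \exists w (Ryw \wedge Rzw)).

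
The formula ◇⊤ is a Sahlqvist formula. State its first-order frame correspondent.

Seriality

◇⊤ holds at w iff w has a successor, so frame-validity of ◇⊤ is exactly seriality. Equivalently via □p → ◇p:
Suppose □p→◇p is valid. At any x set V(p)=W. Then □p at x, so ◇p at x, so x has a successor.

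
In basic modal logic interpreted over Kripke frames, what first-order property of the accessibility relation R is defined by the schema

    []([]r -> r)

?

shift-reflexivity

Suppose □(□r→r) is valid. Take Rxy and set V(r)={w : Ryw}. Then at y, □r holds; since □(□r→r) at x, □r→r at y, so r at y, i.e. Ryy.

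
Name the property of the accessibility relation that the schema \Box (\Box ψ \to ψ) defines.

shift-reflexivity: \forall x \forall y (Rxy \to Ryy)

Suppose □(□ψ→ψ) is valid. Take Rxy and set V(ψ)={w : Ryw}. Then at y, □ψ holds; since □(□ψ→ψ) at x, □ψ→ψ at y, so ψ at y, i.e. Ryy.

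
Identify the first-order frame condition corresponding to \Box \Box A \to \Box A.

Suppose □□A→□A is valid. Take Rxy and set V(A)={w : xR²w}. Then □□A at x, so □A at x, so A at y, i.e. ∃z(Rxz∧Rzy).

Density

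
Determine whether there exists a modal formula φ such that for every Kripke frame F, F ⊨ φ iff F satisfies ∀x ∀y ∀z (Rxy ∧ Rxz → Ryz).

This is a Sahlqvist condition; the 5 axiom ◇q → □◇q defines it.

Definable; ◇q → □◇q defines it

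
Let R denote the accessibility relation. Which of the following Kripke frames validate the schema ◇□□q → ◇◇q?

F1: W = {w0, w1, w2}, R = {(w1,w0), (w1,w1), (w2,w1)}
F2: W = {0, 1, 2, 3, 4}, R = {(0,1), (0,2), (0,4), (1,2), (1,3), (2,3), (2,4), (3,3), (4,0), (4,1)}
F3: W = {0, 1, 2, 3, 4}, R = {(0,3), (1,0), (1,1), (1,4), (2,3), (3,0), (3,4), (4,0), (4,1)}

F2, F3

The schema corresponds to a generalized confluence (Geach) condition: ∀x ∀y (xRy → ∃w (yR²w ∧ xR²w)).
F1: fails — w1Rw0 but no w with w0R²w and w1R²w.
F2: holds.
F3: holds.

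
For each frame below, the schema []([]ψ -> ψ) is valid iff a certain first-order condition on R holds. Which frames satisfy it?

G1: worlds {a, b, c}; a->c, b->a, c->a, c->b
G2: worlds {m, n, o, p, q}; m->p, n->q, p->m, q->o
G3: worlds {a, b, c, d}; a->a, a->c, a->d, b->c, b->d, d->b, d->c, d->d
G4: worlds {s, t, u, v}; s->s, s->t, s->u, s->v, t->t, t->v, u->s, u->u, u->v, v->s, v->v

G4

This is the axiom for shift-reflexivity; its first-order frame correspondent is forall x forall y (Rxy -> Ryy).
G1: fails — Rac but not Rcc.
G2: fails — Rpm but not Rmm.
G3: fails — Rbc but not Rcc.
G4: ✓.
Valid on: G4.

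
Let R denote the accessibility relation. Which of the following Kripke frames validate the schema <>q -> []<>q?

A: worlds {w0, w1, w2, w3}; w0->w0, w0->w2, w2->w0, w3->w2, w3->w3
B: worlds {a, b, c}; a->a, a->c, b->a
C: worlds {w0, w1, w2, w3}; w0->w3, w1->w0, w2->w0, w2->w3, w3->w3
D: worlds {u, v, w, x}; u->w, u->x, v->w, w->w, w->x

none

Frame correspondent (Sahlqvist): forall x forall y forall z (Rxy & Rxz -> Ryz) — i.e. the Euclidean property.
A: fails — Rw0w2 and Rw0w2 but not Rw2w2.
B: fails — Rac and Raa but not Rca.
C: fails — Rw1w0 and Rw1w0 but not Rw0w0.
D: fails — Rux and Ruw but not Rxw.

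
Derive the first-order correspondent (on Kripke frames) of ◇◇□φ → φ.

This is a Sahlqvist (Geach-type) schema ◇^2□^1φ → □^0◇^0φ.
Minimal-valuation argument: fix x; take any y with xR^2y and any z with xR^0z. Set V(φ) to the set of worlds R-reachable from y in exactly 1 step. Then □^1φ holds at y, so the antecedent holds at x; validity forces ◇^0φ at z, giving a w with zR^0w and yR^1w.
First-order correspondent: ∀x ∀y (xR²y → ∃w (yRw ∧ x = w)).

∀x ∀y (xR²y → ∃w (yRw ∧ x = w))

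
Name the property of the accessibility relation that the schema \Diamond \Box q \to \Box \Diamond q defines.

Convergence

This schema is the .2 axiom.
It corresponds to convergence: \forall x \forall y \forall z (Rxy \wedge Rxz \to \exists w (Ryw \wedge Rzw)).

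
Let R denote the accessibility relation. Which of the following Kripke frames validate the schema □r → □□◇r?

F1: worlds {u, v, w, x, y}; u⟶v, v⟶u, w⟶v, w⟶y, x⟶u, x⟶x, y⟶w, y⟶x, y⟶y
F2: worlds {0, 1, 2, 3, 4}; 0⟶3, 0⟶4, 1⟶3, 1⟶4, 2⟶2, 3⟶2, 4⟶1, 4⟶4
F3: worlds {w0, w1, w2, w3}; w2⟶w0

F3

The schema corresponds to a generalized confluence (Geach) condition: ∀x ∀z (xR²z → ∃w (xRw ∧ zRw)).
F1: fails — wR²x but no t with wRt and xRt.
F2: fails — 0R²2 but no w with 0Rw and 2Rw.
F3: satisfies the condition.
Valid on: F3.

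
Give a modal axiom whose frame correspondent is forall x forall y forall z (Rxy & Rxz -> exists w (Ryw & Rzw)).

This is convergence; the standard corresponding axiom is .2: ◇□p → □◇p.

◇□p → □◇p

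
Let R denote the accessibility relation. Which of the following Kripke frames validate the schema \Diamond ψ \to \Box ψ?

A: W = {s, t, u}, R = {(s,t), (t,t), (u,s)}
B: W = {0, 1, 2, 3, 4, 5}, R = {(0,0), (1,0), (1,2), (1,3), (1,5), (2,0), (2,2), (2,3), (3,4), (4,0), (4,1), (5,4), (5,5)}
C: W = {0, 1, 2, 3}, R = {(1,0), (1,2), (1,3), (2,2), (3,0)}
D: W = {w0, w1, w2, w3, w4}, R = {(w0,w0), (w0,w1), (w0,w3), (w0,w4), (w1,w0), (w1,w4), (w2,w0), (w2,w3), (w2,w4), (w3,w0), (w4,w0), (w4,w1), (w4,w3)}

A

Frame correspondent (Sahlqvist): \forall x \forall y \forall z (Rxy \wedge Rxz \to y = z) — i.e. partial functionality.
A: ✓.
B: fails — 1 sees both 0 and 2.
C: fails — 1 sees both 0 and 2.
D: fails — w0 sees both w0 and w1.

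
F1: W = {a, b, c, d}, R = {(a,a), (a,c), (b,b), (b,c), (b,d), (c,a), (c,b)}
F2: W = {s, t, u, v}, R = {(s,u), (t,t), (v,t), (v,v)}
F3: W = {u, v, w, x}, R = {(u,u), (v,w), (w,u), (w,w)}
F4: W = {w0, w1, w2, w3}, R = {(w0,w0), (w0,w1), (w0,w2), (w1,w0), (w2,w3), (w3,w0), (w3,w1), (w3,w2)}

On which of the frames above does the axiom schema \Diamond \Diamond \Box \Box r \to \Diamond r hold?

F2

This is the axiom for a generalized confluence (Geach) condition; its first-order frame correspondent is \forall x \forall y (x R^2 y \to \exists w (y R^2 w \wedge xRw)).
F1: fails — bR²d but no w with dR²w and bRw.
F2: satisfies the condition.
F3: fails — vR²u but no t with uR²t and vRt.
F4: fails — w2R²w1 but no w with w1R²w and w2Rw.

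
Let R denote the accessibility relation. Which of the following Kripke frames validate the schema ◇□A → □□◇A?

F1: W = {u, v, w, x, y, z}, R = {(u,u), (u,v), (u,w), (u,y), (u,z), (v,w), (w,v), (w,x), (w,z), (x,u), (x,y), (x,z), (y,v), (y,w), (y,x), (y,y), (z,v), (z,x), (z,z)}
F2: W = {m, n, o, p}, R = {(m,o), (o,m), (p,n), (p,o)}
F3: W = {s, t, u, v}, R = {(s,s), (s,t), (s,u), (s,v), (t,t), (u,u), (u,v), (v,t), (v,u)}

none

The schema corresponds to a generalized confluence (Geach) condition: ∀x ∀y ∀z ((xRy ∧ xR²z) → ∃w (yRw ∧ zRw)).
F1: fails — uRv, uR²w but no t with vRt and wRt.
F2: fails — mRo, mR²m but no w with oRw and mRw.
F3: fails — sRt, sR²u but no w with tRw and uRw.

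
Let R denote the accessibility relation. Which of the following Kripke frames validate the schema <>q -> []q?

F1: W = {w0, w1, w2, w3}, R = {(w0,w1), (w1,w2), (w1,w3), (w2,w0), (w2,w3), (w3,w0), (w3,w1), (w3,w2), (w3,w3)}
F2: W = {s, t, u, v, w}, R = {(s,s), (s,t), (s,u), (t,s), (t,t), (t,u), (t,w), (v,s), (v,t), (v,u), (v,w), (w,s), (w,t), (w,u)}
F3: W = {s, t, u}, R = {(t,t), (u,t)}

F3

The schema corresponds to partial functionality: forall x forall y forall z (Rxy & Rxz -> y = z).
F1: fails — w1 sees both w2 and w3.
F2: fails — s sees both s and t.
F3: holds.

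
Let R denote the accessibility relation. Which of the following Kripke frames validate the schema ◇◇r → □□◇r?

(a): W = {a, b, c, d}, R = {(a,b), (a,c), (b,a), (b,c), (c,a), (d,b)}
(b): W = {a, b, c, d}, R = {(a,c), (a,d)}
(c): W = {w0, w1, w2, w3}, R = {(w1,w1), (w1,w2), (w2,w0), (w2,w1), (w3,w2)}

(b)

This is the axiom for a generalized confluence (Geach) condition; its first-order frame correspondent is ∀x ∀y ∀z ((xR²y ∧ xR²z) → ∃w (y = w ∧ zRw)).
(a): fails — aR²a, aR²a but no w with a=w and aRw.
(b): holds.
(c): fails — w1R²w0, w1R²w0 but no w with w0=w and w0Rw.
Valid on: (b).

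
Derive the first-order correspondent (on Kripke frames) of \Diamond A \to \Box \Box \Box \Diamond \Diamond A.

This is a Sahlqvist (Geach-type) schema ◇^1□^0A → □^3◇^2A.
Minimal-valuation argument: fix x; take any y with xR^1y and any z with xR^3z. Set V(A) to the set of worlds R-reachable from y in exactly 0 steps. Then □^0A holds at y, so the antecedent holds at x; validity forces ◇^2A at z, giving a w with zR^2w and yR^0w.
First-order correspondent: \forall x \forall y \forall z ((xRy \wedge x R^3 z) \to \exists w (y = w \wedge z R^2 w)).

\forall x \forall y \forall z ((xRy \wedge x R^3 z) \to \exists w (y = w \wedge z R^2 w))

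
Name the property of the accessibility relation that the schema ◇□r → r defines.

Equivalently (dual form): r → □◇r.
Suppose r→□◇r is valid. Take Rxy and set V(r)={x}. Then r at x, so □◇r at x, so ◇r at y, so some z with Ryz has r; z=x, i.e. Ryx.

Symmetry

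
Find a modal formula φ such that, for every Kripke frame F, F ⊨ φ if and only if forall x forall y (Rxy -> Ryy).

This is shift-reflexivity; the standard corresponding axiom is T□: □(□s → s).
Suppose □(□s→s) is valid. Take Rxy and set V(s)={w : Ryw}. Then at y, □s holds; since □(□s→s) at x, □s→s at y, so s at y, i.e. Ryy.

□(□s → s)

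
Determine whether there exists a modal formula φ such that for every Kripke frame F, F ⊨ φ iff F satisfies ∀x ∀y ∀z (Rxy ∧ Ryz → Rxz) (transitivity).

Yes — defined by □q → □□q

The condition is transitivity. A defining modal formula is □q → □□q.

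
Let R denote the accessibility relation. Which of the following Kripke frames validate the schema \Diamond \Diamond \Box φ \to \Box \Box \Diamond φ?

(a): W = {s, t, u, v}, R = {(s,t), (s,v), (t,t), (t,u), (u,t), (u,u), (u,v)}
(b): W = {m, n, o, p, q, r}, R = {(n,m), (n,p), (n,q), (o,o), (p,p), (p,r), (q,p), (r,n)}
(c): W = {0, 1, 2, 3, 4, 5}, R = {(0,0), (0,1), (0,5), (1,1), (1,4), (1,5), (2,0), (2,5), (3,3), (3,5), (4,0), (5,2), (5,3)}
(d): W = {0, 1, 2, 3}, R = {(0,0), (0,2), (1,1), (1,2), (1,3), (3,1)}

none

This is the axiom for a generalized confluence (Geach) condition; its first-order frame correspondent is \forall x \forall y \forall z ((x R^2 y \wedge x R^2 z) \to \exists w (yRw \wedge zRw)).
(a): fails — tR²t, tR²v but no w with tRw and vRw.
(b): fails — nR²p, nR²r but no w with pRw and rRw.
(c): fails — 0R²0, 0R²5 but no w with 0Rw and 5Rw.
(d): fails — 0R²0, 0R²2 but no w with 0Rw and 2Rw.
Valid on no frame.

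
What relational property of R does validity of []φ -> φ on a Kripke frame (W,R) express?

This is the T axiom.
It corresponds to reflexivity: forall x Rxx.

Reflexivity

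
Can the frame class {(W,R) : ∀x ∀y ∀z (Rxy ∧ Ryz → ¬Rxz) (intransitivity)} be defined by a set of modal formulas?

Any modally definable frame class is closed under surjective bounded morphisms.
The 7-cycle (worlds s,t,u,v,w,x,y with s→t→u→v→w→x→y→s) is intransitive. Mapping every world to a single reflexive point • is a surjective bounded morphism; the reflexive point is not intransitive (R••∧R•• but R••).
Hence intransitivity is not modally definable.

Not definable by any modal formula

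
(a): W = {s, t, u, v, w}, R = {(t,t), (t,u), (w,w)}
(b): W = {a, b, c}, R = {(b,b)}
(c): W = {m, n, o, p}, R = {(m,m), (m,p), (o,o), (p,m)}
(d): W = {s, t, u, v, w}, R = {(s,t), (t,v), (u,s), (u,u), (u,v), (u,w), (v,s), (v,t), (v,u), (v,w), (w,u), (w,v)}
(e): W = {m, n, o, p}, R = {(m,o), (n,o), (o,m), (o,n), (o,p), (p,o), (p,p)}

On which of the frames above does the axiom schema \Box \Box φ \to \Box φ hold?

(a), (b), (c)

The schema corresponds to density: \forall x \forall y (Rxy \to \exists z (Rxz \wedge Rzy)).
(a): holds.
(b): holds.
(c): holds.
(d): fails — Rtv but no z with Rtz and Rzv.
(e): fails — Rom but no z with Roz and Rzm.
Valid on: (a), (b), (c).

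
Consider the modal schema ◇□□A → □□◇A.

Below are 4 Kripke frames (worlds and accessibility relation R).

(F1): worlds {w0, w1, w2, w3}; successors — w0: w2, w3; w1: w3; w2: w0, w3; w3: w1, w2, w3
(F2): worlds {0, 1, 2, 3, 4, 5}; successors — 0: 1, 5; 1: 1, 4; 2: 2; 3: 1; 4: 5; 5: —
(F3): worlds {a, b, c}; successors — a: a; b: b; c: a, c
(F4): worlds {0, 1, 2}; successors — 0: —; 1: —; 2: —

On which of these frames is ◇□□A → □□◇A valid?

(F1), (F3), (F4)

The schema corresponds to a generalized confluence (Geach) condition: ∀x ∀y ∀z ((xRy ∧ xR²z) → ∃w (yR²w ∧ zRw)).
(F1): satisfies the condition.
(F2): fails — 0R5, 0R²1 but no w with 5R²w and 1Rw.
(F3): satisfies the condition.
(F4): satisfies the condition.
Valid on: (F1), (F3), (F4).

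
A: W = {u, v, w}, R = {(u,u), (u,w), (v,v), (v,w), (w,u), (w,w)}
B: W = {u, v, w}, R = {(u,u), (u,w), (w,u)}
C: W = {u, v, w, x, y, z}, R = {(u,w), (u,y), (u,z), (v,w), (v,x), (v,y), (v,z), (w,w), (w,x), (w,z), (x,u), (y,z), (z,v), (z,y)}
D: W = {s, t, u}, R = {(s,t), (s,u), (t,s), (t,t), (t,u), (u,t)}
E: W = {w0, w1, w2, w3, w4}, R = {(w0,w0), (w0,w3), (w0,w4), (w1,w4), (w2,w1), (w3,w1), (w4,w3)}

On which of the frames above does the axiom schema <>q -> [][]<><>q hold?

This is the axiom for a generalized confluence (Geach) condition; its first-order frame correspondent is forall x forall y forall z ((xRy & x R^2 z) -> exists w (y = w & z R^2 w)).
A: fails — vRv, vR²u but no t with v=t and uR²t.
B: satisfies the condition.
C: fails — uRw, uR²y but no t with w=t and yR²t.
D: satisfies the condition.
E: fails — w0Rw0, w0R²w1 but no w with w0=w and w1R²w.
Valid on: B, D.

B, D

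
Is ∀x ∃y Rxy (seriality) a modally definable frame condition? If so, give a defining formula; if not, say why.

This is a Sahlqvist condition; the D axiom □r → ◇r defines it.
Suppose □r→◇r is valid. At any x set V(r)=W. Then □r at x, so ◇r at x, so x has a successor.

Definable; □r → ◇r defines it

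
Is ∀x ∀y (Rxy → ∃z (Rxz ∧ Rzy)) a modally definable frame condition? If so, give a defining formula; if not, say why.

Yes — defined by □□p → □p

The condition is density. A defining modal formula is □□p → □p.
Suppose □□p→□p is valid. Take Rxy and set V(p)={w : xR²w}. Then □□p at x, so □p at x, so p at y, i.e. ∃z(Rxz∧Rzy).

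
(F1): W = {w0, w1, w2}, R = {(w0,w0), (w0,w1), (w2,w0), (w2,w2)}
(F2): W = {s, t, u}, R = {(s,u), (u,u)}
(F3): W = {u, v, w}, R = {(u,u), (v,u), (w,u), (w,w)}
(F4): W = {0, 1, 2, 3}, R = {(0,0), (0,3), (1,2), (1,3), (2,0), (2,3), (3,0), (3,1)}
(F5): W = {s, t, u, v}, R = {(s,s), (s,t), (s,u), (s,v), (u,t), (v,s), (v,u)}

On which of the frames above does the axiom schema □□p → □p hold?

The schema corresponds to density: ∀x ∀y (Rxy → ∃z (Rxz ∧ Rzy)).
(F1): satisfies the condition.
(F2): satisfies the condition.
(F3): satisfies the condition.
(F4): fails — R31 but no z with R3z and Rz1.
(F5): fails — Rut but no z with Ruz and Rzt.
Valid on: (F1), (F2), (F3).

(F1), (F2), (F3)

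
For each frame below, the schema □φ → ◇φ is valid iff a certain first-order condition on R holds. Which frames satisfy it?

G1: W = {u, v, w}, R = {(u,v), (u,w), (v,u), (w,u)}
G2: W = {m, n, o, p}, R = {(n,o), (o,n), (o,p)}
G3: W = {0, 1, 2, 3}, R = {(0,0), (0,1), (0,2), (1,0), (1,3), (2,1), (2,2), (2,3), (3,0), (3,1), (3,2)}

G1, G3

Frame correspondent (Sahlqvist): ∀x ∃y Rxy — i.e. seriality.
G1: satisfies the condition.
G2: fails — world m has no successor.
G3: satisfies the condition.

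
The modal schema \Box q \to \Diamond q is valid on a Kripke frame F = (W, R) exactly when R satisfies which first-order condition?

Seriality

Suppose □q→◇q is valid. At any x set V(q)=W. Then □q at x, so ◇q at x, so x has a successor.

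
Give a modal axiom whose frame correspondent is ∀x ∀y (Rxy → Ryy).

□(□ψ → ψ)

The condition is shift-reflexivity. The T□ schema □(□ψ → ψ) defines it.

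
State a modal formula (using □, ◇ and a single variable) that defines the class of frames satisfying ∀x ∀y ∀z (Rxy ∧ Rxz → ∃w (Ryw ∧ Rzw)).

A defining formula is ◇□s → □◇s (the .2 axiom).

◇□s → □◇s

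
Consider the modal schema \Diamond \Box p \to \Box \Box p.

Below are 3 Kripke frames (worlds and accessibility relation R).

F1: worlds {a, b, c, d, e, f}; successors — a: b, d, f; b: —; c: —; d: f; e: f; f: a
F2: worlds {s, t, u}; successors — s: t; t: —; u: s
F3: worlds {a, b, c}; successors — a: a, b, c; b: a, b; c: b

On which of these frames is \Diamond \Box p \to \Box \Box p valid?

F2

Frame correspondent (Sahlqvist): \forall x \forall y \forall z ((xRy \wedge x R^2 z) \to \exists w (yRw \wedge z = w)) — i.e. a generalized confluence (Geach) condition.
F1: fails — aRb, aR²a but no w with bRw and a=w.
F2: condition met.
F3: fails — aRb, aR²c but no w with bRw and c=w.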